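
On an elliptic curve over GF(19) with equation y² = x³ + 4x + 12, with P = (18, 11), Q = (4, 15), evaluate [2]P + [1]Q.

First 2P:
Repeated addition: build up to 2P.
2P: tangent at (18, 11): λ = (3·18² + 4)/(2·11) ≡ 7/3. 3⁻¹ ≡ 13 (mod 19) since 3·13 = 39 ≡ 1, so λ ≡ 7·13 ≡ 15.
  x = λ² - 18 - 18 = 225 - 36 ≡ 18; y = λ·(18 - 18) - 11 ≡ 8. → (18, 8)
2P = (18, 8).
Finally 2P + Q:
(18, 8) + (4, 15). λ = (15 - 8)/(4 - 18) ≡ 7/5 mod 19. 5⁻¹ ≡ 4 (mod 19) since 5·4 = 20 ≡ 1, so λ ≡ 9.
  x = λ² - 18 - 4 = 81 - 22 ≡ 2; y = λ·(18 - 2) - 8 ≡ 3. → (2, 3)

(2, 3)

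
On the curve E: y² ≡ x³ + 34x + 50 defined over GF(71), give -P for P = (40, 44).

(40, 27)

-(40, 44) = (40, -44 mod 71) = (40, 27).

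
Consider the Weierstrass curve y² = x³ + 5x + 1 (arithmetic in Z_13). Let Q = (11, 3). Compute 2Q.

tangent at (11, 3): λ = (3·11² + 5)/(2·3) ≡ 4/6. 6⁻¹ ≡ 11 (mod 13), so λ ≡ 4·11 ≡ 5.
  x = λ² - 11 - 11 = 25 - 22 ≡ 3; y = λ·(11 - 3) - 3 ≡ 11. → (3, 11)

(3, 11)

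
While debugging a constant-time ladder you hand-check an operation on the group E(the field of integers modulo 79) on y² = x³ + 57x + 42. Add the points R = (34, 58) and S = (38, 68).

(34, 58) + (38, 68). λ = (68 - 58)/(38 - 34) ≡ 10/4 mod 79. 4⁻¹ ≡ 20 (mod 79), so λ ≡ 42.
  x = λ² - 34 - 38 = 1764 - 72 ≡ 33; y = λ·(34 - 33) - 58 ≡ 63. → (33, 63)

(33, 63)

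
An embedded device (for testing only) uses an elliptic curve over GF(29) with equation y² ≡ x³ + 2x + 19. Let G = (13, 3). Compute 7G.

Repeated addition: build up to 7G.
2G: tangent at (13, 3): λ = (3·13² + 2)/(2·3) ≡ 16/6. 6⁻¹ ≡ 5 (mod 29), so λ ≡ 16·5 ≡ 22.
  x = λ² - 13 - 13 = 484 - 26 ≡ 23; y = λ·(13 - 23) - 3 ≡ 9. → (23, 9)
3G: (23, 9) + (13, 3). λ = (3 - 9)/(13 - 23) ≡ 23/19 mod 29. 19⁻¹ ≡ 26 (mod 29) since 19·26 = 494 ≡ 1, so λ ≡ 18.
  x = λ² - 23 - 13 = 324 - 36 ≡ 27; y = λ·(23 - 27) - 9 ≡ 6. → (27, 6)
4G: (27, 6) + (13, 3). λ = (3 - 6)/(13 - 27) ≡ 26/15 mod 29. 15⁻¹ ≡ 2 (mod 29) since 15·2 = 30 ≡ 1, so λ ≡ 23.
  x = λ² - 27 - 13 = 529 - 40 ≡ 25; y = λ·(27 - 25) - 6 ≡ 11. → (25, 11)
5G: (25, 11) + (13, 3). λ = (3 - 11)/(13 - 25) ≡ 21/17 mod 29. 17⁻¹ ≡ 12 (mod 29) since 17·12 = 204 ≡ 1, so λ ≡ 20.
  x = λ² - 25 - 13 = 400 - 38 ≡ 14; y = λ·(25 - 14) - 11 ≡ 6. → (14, 6)
6G: (14, 6) + (13, 3). λ = (3 - 6)/(13 - 14) ≡ 26/28 mod 29. 28⁻¹ ≡ 28 (mod 29), so λ ≡ 3.
  x = λ² - 14 - 13 = 9 - 27 ≡ 11; y = λ·(14 - 11) - 6 ≡ 3. → (11, 3)
7G: (11, 3) + (13, 3). λ = (3 - 3)/(13 - 11) ≡ 0/2 mod 29. 2⁻¹ ≡ 15 (mod 29) since 2·15 = 30 ≡ 1, so λ ≡ 0.
  x = λ² - 11 - 13 = 0 - 24 ≡ 5; y = λ·(11 - 5) - 3 ≡ 26. → (5, 26)

(5, 26)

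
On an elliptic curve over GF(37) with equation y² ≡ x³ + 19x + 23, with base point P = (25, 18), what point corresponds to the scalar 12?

Double-and-add on 12 = (1100)₂. Start with P = (25, 18) for the leading 1-bit.
double: tangent at (25, 18): λ = (3·25² + 19)/(2·18) ≡ 7/36. 36⁻¹ ≡ 36 (mod 37) since 36·36 = 1296 ≡ 1, so λ ≡ 7·36 ≡ 30.
  x = λ² - 25 - 25 = 900 - 50 ≡ 36; y = λ·(25 - 36) - 18 ≡ 22. → (36, 22)
add P: (36, 22) + (25, 18). λ = (18 - 22)/(25 - 36) ≡ 33/26 mod 37. 26⁻¹ ≡ 10 (mod 37) since 26·10 = 260 ≡ 1, so λ ≡ 34.
  x = λ² - 36 - 25 = 1156 - 61 ≡ 22; y = λ·(36 - 22) - 22 ≡ 10. → (22, 10)
double: tangent at (22, 10): λ = (3·22² + 19)/(2·10) ≡ 28/20. 20⁻¹ ≡ 13 (mod 37) since 20·13 = 260 ≡ 1, so λ ≡ 28·13 ≡ 31.
  x = λ² - 22 - 22 = 961 - 44 ≡ 29; y = λ·(22 - 29) - 10 ≡ 32. → (29, 32)
double: tangent at (29, 32): λ = (3·29² + 19)/(2·32) ≡ 26/27. 27⁻¹ ≡ 11 (mod 37), so λ ≡ 26·11 ≡ 27.
  x = λ² - 29 - 29 = 729 - 58 ≡ 5; y = λ·(29 - 5) - 32 ≡ 24. → (5, 24)

(5, 24)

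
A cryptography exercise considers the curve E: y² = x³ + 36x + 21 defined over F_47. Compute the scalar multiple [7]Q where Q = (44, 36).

Double-and-add on 7 = (111)₂. Start with Q = (44, 36) for the leading 1-bit.
double: tangent at (44, 36): λ = (3·44² + 36)/(2·36) ≡ 16/25. 25⁻¹ ≡ 32 (mod 47) since 25·32 = 800 ≡ 1, so λ ≡ 16·32 ≡ 42.
  x = λ² - 44 - 44 = 1764 - 88 ≡ 31; y = λ·(44 - 31) - 36 ≡ 40. → (31, 40)
add Q: (31, 40) + (44, 36). λ = (36 - 40)/(44 - 31) ≡ 43/13 mod 47. 13⁻¹ ≡ 29 (mod 47) since 13·29 = 377 ≡ 1, so λ ≡ 25.
  x = λ² - 31 - 44 = 625 - 75 ≡ 33; y = λ·(31 - 33) - 40 ≡ 4. → (33, 4)
double: tangent at (33, 4): λ = (3·33² + 36)/(2·4) ≡ 13/8. 8⁻¹ ≡ 6 (mod 47) since 8·6 = 48 ≡ 1, so λ ≡ 13·6 ≡ 31.
  x = λ² - 33 - 33 = 961 - 66 ≡ 2; y = λ·(33 - 2) - 4 ≡ 17. → (2, 17)
add Q: (2, 17) + (44, 36). λ = (36 - 17)/(44 - 2) ≡ 19/42 mod 47. 42⁻¹ ≡ 28 (mod 47) since 42·28 = 1176 ≡ 1, so λ ≡ 15.
  x = λ² - 2 - 44 = 225 - 46 ≡ 38; y = λ·(2 - 38) - 17 ≡ 7. → (38, 7)

(38, 7)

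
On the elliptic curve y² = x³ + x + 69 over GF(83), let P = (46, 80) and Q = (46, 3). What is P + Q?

O

The two points share x = 46 and their y-coordinates satisfy 80 + 3 ≡ 0 (mod 83), so they are inverses. Their sum is O.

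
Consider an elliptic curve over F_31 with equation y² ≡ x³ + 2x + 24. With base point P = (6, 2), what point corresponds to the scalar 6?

Repeated addition: build up to 6P.
2P: tangent at (6, 2): λ = (3·6² + 2)/(2·2) ≡ 17/4. 4⁻¹ ≡ 8 (mod 31) since 4·8 = 32 ≡ 1, so λ ≡ 17·8 ≡ 12.
  x = λ² - 6 - 6 = 144 - 12 ≡ 8; y = λ·(6 - 8) - 2 ≡ 5. → (8, 5)
3P: (8, 5) + (6, 2). λ = (2 - 5)/(6 - 8) ≡ 28/29 mod 31. 29⁻¹ ≡ 15 (mod 31), so λ ≡ 17.
  x = λ² - 8 - 6 = 289 - 14 ≡ 27; y = λ·(8 - 27) - 5 ≡ 13. → (27, 13)
4P: (27, 13) + (6, 2). λ = (2 - 13)/(6 - 27) ≡ 20/10 mod 31. 10⁻¹ ≡ 28 (mod 31) since 10·28 = 280 ≡ 1, so λ ≡ 2.
  x = λ² - 27 - 6 = 4 - 33 ≡ 2; y = λ·(27 - 2) - 13 ≡ 6. → (2, 6)
5P: (2, 6) + (6, 2). λ = (2 - 6)/(6 - 2) ≡ 27/4 mod 31. 4⁻¹ ≡ 8 (mod 31), so λ ≡ 30.
  x = λ² - 2 - 6 = 900 - 8 ≡ 24; y = λ·(2 - 24) - 6 ≡ 16. → (24, 16)
6P: (24, 16) + (6, 2). λ = (2 - 16)/(6 - 24) ≡ 17/13 mod 31. 13⁻¹ ≡ 12 (mod 31), so λ ≡ 18.
  x = λ² - 24 - 6 = 324 - 30 ≡ 15; y = λ·(24 - 15) - 16 ≡ 22. → (15, 22)

(15, 22)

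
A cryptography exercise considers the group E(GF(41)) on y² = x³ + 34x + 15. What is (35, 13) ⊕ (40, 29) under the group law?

(35, 13) + (40, 29). λ = (29 - 13)/(40 - 35) ≡ 16/5 mod 41. 5⁻¹ ≡ 33 (mod 41), so λ ≡ 36.
  x = λ² - 35 - 40 = 1296 - 75 ≡ 32; y = λ·(35 - 32) - 13 ≡ 13. → (32, 13)

(32, 13)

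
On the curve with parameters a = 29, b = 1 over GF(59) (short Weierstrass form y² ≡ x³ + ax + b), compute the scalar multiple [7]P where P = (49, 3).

(4, 57)

Double-and-add on 7 = (111)₂. Start with P = (49, 3) for the leading 1-bit.
double: tangent at (49, 3): λ = (3·49² + 29)/(2·3) ≡ 34/6. 6⁻¹ ≡ 10 (mod 59), so λ ≡ 34·10 ≡ 45.
  x = λ² - 49 - 49 = 2025 - 98 ≡ 39; y = λ·(49 - 39) - 3 ≡ 34. → (39, 34)
add P: (39, 34) + (49, 3). λ = (3 - 34)/(49 - 39) ≡ 28/10 mod 59. 10⁻¹ ≡ 6 (mod 59) since 10·6 = 60 ≡ 1, so λ ≡ 50.
  x = λ² - 39 - 49 = 2500 - 88 ≡ 52; y = λ·(39 - 52) - 34 ≡ 24. → (52, 24)
double: tangent at (52, 24): λ = (3·52² + 29)/(2·24) ≡ 58/48. 48⁻¹ ≡ 16 (mod 59), so λ ≡ 58·16 ≡ 43.
  x = λ² - 52 - 52 = 1849 - 104 ≡ 34; y = λ·(52 - 34) - 24 ≡ 42. → (34, 42)
add P: (34, 42) + (49, 3). λ = (3 - 42)/(49 - 34) ≡ 20/15 mod 59. 15⁻¹ ≡ 4 (mod 59) since 15·4 = 60 ≡ 1, so λ ≡ 21.
  x = λ² - 34 - 49 = 441 - 83 ≡ 4; y = λ·(34 - 4) - 42 ≡ 57. → (4, 57)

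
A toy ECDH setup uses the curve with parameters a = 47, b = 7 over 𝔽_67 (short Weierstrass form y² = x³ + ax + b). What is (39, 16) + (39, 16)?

(12, 17)

tangent at (39, 16): λ = (3·39² + 47)/(2·16) ≡ 54/32. 32⁻¹ ≡ 44 (mod 67), so λ ≡ 54·44 ≡ 31.
  x = λ² - 39 - 39 = 961 - 78 ≡ 12; y = λ·(39 - 12) - 16 ≡ 17. → (12, 17)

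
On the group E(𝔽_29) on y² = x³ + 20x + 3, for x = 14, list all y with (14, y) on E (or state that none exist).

x³ + 20x + 3 = 3027 ≡ 11 (mod 29).
11 is a non-residue mod 29; no y exists.

none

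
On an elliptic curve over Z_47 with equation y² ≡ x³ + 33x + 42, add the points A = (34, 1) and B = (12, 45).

(34, 1) + (12, 45). λ = (45 - 1)/(12 - 34) ≡ 44/25 mod 47. 25⁻¹ ≡ 32 (mod 47), so λ ≡ 45.
  x = λ² - 34 - 12 = 2025 - 46 ≡ 5; y = λ·(34 - 5) - 1 ≡ 35. → (5, 35)

(5, 35)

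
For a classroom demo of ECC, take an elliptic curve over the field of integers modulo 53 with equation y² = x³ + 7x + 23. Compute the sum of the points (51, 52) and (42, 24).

(51, 52) + (42, 24). λ = (24 - 52)/(42 - 51) ≡ 25/44 mod 53. 44⁻¹ ≡ 47 (mod 53), so λ ≡ 9.
  x = λ² - 51 - 42 = 81 - 93 ≡ 41; y = λ·(51 - 41) - 52 ≡ 38. → (41, 38)

(41, 38)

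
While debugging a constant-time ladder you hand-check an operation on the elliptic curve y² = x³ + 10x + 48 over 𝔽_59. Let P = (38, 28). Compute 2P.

tangent at (38, 28): λ = (3·38² + 10)/(2·28) ≡ 35/56. 56⁻¹ ≡ 39 (mod 59) since 56·39 = 2184 ≡ 1, so λ ≡ 35·39 ≡ 8.
  x = λ² - 38 - 38 = 64 - 76 ≡ 47; y = λ·(38 - 47) - 28 ≡ 18. → (47, 18)

(47, 18)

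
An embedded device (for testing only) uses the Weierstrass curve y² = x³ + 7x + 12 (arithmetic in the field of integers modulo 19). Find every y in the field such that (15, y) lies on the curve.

none

x³ + 7x + 12 = 3492 ≡ 15 (mod 19).
15 is a non-residue mod 19; no y exists.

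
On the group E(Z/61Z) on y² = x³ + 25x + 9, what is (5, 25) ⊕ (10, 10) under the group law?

(55, 3)

(5, 25) + (10, 10). λ = (10 - 25)/(10 - 5) ≡ 46/5 mod 61. 5⁻¹ ≡ 49 (mod 61) since 5·49 = 245 ≡ 1, so λ ≡ 58.
  x = λ² - 5 - 10 = 3364 - 15 ≡ 55; y = λ·(5 - 55) - 25 ≡ 3. → (55, 3)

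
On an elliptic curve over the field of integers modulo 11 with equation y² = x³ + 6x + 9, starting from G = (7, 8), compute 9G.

Repeated addition: build up to 9G.
2G: tangent at (7, 8): λ = (3·7² + 6)/(2·8) ≡ 10/5. 5⁻¹ ≡ 9 (mod 11), so λ ≡ 10·9 ≡ 2.
  x = λ² - 7 - 7 = 4 - 14 ≡ 1; y = λ·(7 - 1) - 8 ≡ 4. → (1, 4)
3G: (1, 4) + (7, 8). λ = (8 - 4)/(7 - 1) ≡ 4/6 mod 11. 6⁻¹ ≡ 2 (mod 11) since 6·2 = 12 ≡ 1, so λ ≡ 8.
  x = λ² - 1 - 7 = 64 - 8 ≡ 1; y = λ·(1 - 1) - 4 ≡ 7. → (1, 7)
4G: (1, 7) + (7, 8). λ = (8 - 7)/(7 - 1) ≡ 1/6 mod 11. 6⁻¹ ≡ 2 (mod 11), so λ ≡ 2.
  x = λ² - 1 - 7 = 4 - 8 ≡ 7; y = λ·(1 - 7) - 7 ≡ 3. → (7, 3)
5G: (7, 3) + (7, 8): same x and y₁ ≡ -y₂, so the sum is O.
6G: O + (7, 8) = (7, 8) (identity).
7G: tangent at (7, 8): λ = (3·7² + 6)/(2·8) ≡ 10/5. 5⁻¹ ≡ 9 (mod 11), so λ ≡ 10·9 ≡ 2.
  x = λ² - 7 - 7 = 4 - 14 ≡ 1; y = λ·(7 - 1) - 8 ≡ 4. → (1, 4)
8G: (1, 4) + (7, 8). λ = (8 - 4)/(7 - 1) ≡ 4/6 mod 11. 6⁻¹ ≡ 2 (mod 11) since 6·2 = 12 ≡ 1, so λ ≡ 8.
  x = λ² - 1 - 7 = 64 - 8 ≡ 1; y = λ·(1 - 1) - 4 ≡ 7. → (1, 7)
9G: (1, 7) + (7, 8). λ = (8 - 7)/(7 - 1) ≡ 1/6 mod 11. 6⁻¹ ≡ 2 (mod 11), so λ ≡ 2.
  x = λ² - 1 - 7 = 4 - 8 ≡ 7; y = λ·(1 - 7) - 7 ≡ 3. → (7, 3)

(7, 3)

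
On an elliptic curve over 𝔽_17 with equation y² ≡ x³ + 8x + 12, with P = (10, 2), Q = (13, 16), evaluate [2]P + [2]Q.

O

First 2P:
Repeated addition: build up to 2P.
2P: tangent at (10, 2): λ = (3·10² + 8)/(2·2) ≡ 2/4. 4⁻¹ ≡ 13 (mod 17) since 4·13 = 52 ≡ 1, so λ ≡ 2·13 ≡ 9.
  x = λ² - 10 - 10 = 81 - 20 ≡ 10; y = λ·(10 - 10) - 2 ≡ 15. → (10, 15)
2P = (10, 15).
Next 2Q:
Repeated addition: build up to 2Q.
2Q: tangent at (13, 16): λ = (3·13² + 8)/(2·16) ≡ 5/15. 15⁻¹ ≡ 8 (mod 17), so λ ≡ 5·8 ≡ 6.
  x = λ² - 13 - 13 = 36 - 26 ≡ 10; y = λ·(13 - 10) - 16 ≡ 2. → (10, 2)
2Q = (10, 2).
Finally 2P + 2Q:
(10, 15) + (10, 2): same x and y₁ ≡ -y₂, so the sum is O.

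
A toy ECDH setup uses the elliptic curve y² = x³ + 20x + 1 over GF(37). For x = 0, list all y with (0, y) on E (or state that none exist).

x³ + 20x + 1 = 1 ≡ 1 (mod 37).
Square roots of 1 mod 37: 1 and 36 (since 1² = 1 ≡ 1).

1, 36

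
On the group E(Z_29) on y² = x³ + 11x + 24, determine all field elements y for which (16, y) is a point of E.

2, 27

x³ + 11x + 24 = 4296 ≡ 4 (mod 29).
Square roots of 4 mod 29: 2 and 27 (since 2² = 4 ≡ 4).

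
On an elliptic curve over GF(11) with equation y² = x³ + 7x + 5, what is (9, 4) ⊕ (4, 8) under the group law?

(9, 4) + (4, 8). λ = (8 - 4)/(4 - 9) ≡ 4/6 mod 11. 6⁻¹ ≡ 2 (mod 11), so λ ≡ 8.
  x = λ² - 9 - 4 = 64 - 13 ≡ 7; y = λ·(9 - 7) - 4 ≡ 1. → (7, 1)

(7, 1)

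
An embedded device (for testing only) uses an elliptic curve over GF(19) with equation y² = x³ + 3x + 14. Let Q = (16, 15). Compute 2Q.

(7, 13)

tangent at (16, 15): λ = (3·16² + 3)/(2·15) ≡ 11/11. 11⁻¹ ≡ 7 (mod 19), so λ ≡ 11·7 ≡ 1.
  x = λ² - 16 - 16 = 1 - 32 ≡ 7; y = λ·(16 - 7) - 15 ≡ 13. → (7, 13)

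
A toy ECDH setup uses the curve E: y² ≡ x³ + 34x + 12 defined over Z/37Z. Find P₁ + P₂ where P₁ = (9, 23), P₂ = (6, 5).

(21, 16)

(9, 23) + (6, 5). λ = (5 - 23)/(6 - 9) ≡ 19/34 mod 37. 34⁻¹ ≡ 12 (mod 37), so λ ≡ 6.
  x = λ² - 9 - 6 = 36 - 15 ≡ 21; y = λ·(9 - 21) - 23 ≡ 16. → (21, 16)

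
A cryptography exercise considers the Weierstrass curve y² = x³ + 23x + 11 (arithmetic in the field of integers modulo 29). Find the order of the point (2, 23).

7

2P: tangent at (2, 23): λ = (3·2² + 23)/(2·23) ≡ 6/17. 17⁻¹ ≡ 12 (mod 29) since 17·12 = 204 ≡ 1, so λ ≡ 6·12 ≡ 14.
  x = λ² - 2 - 2 = 196 - 4 ≡ 18; y = λ·(2 - 18) - 23 ≡ 14. → (18, 14)
3P: (18, 14) + (2, 23). λ = (23 - 14)/(2 - 18) ≡ 9/13 mod 29. 13⁻¹ ≡ 9 (mod 29), so λ ≡ 23.
  x = λ² - 18 - 2 = 529 - 20 ≡ 16; y = λ·(18 - 16) - 14 ≡ 3. → (16, 3)
4P: (16, 3) + (2, 23). λ = (23 - 3)/(2 - 16) ≡ 20/15 mod 29. 15⁻¹ ≡ 2 (mod 29), so λ ≡ 11.
  x = λ² - 16 - 2 = 121 - 18 ≡ 16; y = λ·(16 - 16) - 3 ≡ 26. → (16, 26)
5P: (16, 26) + (2, 23). λ = (23 - 26)/(2 - 16) ≡ 26/15 mod 29. 15⁻¹ ≡ 2 (mod 29) since 15·2 = 30 ≡ 1, so λ ≡ 23.
  x = λ² - 16 - 2 = 529 - 18 ≡ 18; y = λ·(16 - 18) - 26 ≡ 15. → (18, 15)
6P: (18, 15) + (2, 23). λ = (23 - 15)/(2 - 18) ≡ 8/13 mod 29. 13⁻¹ ≡ 9 (mod 29), so λ ≡ 14.
  x = λ² - 18 - 2 = 196 - 20 ≡ 2; y = λ·(18 - 2) - 15 ≡ 6. → (2, 6)
7P: (2, 6) + (2, 23): same x and y₁ ≡ -y₂, so the sum is the point at infinity.
7P = the point at infinity, so the order is 7.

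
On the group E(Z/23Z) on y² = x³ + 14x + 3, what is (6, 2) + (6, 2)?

(4, 13)

tangent at (6, 2): λ = (3·6² + 14)/(2·2) ≡ 7/4. 4⁻¹ ≡ 6 (mod 23), so λ ≡ 7·6 ≡ 19.
  x = λ² - 6 - 6 = 361 - 12 ≡ 4; y = λ·(6 - 4) - 2 ≡ 13. → (4, 13)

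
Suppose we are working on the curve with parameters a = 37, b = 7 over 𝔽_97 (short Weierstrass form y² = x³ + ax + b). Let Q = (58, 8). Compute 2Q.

(66, 20)

tangent at (58, 8): λ = (3·58² + 37)/(2·8) ≡ 41/16. 16⁻¹ ≡ 91 (mod 97), so λ ≡ 41·91 ≡ 45.
  x = λ² - 58 - 58 = 2025 - 116 ≡ 66; y = λ·(58 - 66) - 8 ≡ 20. → (66, 20)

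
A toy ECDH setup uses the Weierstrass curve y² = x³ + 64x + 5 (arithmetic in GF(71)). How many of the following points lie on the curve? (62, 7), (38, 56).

(62, 7): 7² ≡ 49, rhs ≡ 49 → on.
(38, 56): 56² ≡ 12, rhs ≡ 12 → on.

2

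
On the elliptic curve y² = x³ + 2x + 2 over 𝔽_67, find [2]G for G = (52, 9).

tangent at (52, 9): λ = (3·52² + 2)/(2·9) ≡ 7/18. 18⁻¹ ≡ 41 (mod 67), so λ ≡ 7·41 ≡ 19.
  x = λ² - 52 - 52 = 361 - 104 ≡ 56; y = λ·(52 - 56) - 9 ≡ 49. → (56, 49)

(56, 49)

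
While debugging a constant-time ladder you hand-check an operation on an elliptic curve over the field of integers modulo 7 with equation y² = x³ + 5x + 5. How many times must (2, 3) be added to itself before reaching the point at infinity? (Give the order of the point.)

2P: tangent at (2, 3): λ = (3·2² + 5)/(2·3) ≡ 3/6. 6⁻¹ ≡ 6 (mod 7) since 6·6 = 36 ≡ 1, so λ ≡ 3·6 ≡ 4.
  x = λ² - 2 - 2 = 16 - 4 ≡ 5; y = λ·(2 - 5) - 3 ≡ 6. → (5, 6)
3P: (5, 6) + (2, 3). λ = (3 - 6)/(2 - 5) ≡ 4/4 mod 7. 4⁻¹ ≡ 2 (mod 7) since 4·2 = 8 ≡ 1, so λ ≡ 1.
  x = λ² - 5 - 2 = 1 - 7 ≡ 1; y = λ·(5 - 1) - 6 ≡ 5. → (1, 5)
4P: (1, 5) + (2, 3). λ = (3 - 5)/(2 - 1) ≡ 5/1 mod 7. 1⁻¹ ≡ 1 (mod 7) since 1·1 = 1 ≡ 1, so λ ≡ 5.
  x = λ² - 1 - 2 = 25 - 3 ≡ 1; y = λ·(1 - 1) - 5 ≡ 2. → (1, 2)
5P: (1, 2) + (2, 3). λ = (3 - 2)/(2 - 1) ≡ 1/1 mod 7. 1⁻¹ ≡ 1 (mod 7), so λ ≡ 1.
  x = λ² - 1 - 2 = 1 - 3 ≡ 5; y = λ·(1 - 5) - 2 ≡ 1. → (5, 1)
6P: (5, 1) + (2, 3). λ = (3 - 1)/(2 - 5) ≡ 2/4 mod 7. 4⁻¹ ≡ 2 (mod 7), so λ ≡ 4.
  x = λ² - 5 - 2 = 16 - 7 ≡ 2; y = λ·(5 - 2) - 1 ≡ 4. → (2, 4)
7P: (2, 4) + (2, 3): same x and y₁ ≡ -y₂, so the sum is the point at infinity.
7P = the point at infinity, so the order is 7.

7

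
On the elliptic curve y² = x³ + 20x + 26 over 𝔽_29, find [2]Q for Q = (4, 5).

(22, 6)

tangent at (4, 5): λ = (3·4² + 20)/(2·5) ≡ 10/10. 10⁻¹ ≡ 3 (mod 29) since 10·3 = 30 ≡ 1, so λ ≡ 10·3 ≡ 1.
  x = λ² - 4 - 4 = 1 - 8 ≡ 22; y = λ·(4 - 22) - 5 ≡ 6. → (22, 6)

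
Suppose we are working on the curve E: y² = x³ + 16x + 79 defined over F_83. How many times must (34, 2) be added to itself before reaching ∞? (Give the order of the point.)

5

2P: tangent at (34, 2): λ = (3·34² + 16)/(2·2) ≡ 81/4. 4⁻¹ ≡ 21 (mod 83), so λ ≡ 81·21 ≡ 41.
  x = λ² - 34 - 34 = 1681 - 68 ≡ 36; y = λ·(34 - 36) - 2 ≡ 82. → (36, 82)
3P: (36, 82) + (34, 2). λ = (2 - 82)/(34 - 36) ≡ 3/81 mod 83. 81⁻¹ ≡ 41 (mod 83), so λ ≡ 40.
  x = λ² - 36 - 34 = 1600 - 70 ≡ 36; y = λ·(36 - 36) - 82 ≡ 1. → (36, 1)
4P: (36, 1) + (34, 2). λ = (2 - 1)/(34 - 36) ≡ 1/81 mod 83. 81⁻¹ ≡ 41 (mod 83) since 81·41 = 3321 ≡ 1, so λ ≡ 41.
  x = λ² - 36 - 34 = 1681 - 70 ≡ 34; y = λ·(36 - 34) - 1 ≡ 81. → (34, 81)
5P: (34, 81) + (34, 2): same x and y₁ ≡ -y₂, so the sum is ∞.
5P = ∞, so the order is 5.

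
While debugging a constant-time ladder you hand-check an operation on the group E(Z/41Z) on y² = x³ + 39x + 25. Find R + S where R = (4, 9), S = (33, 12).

(4, 9) + (33, 12). λ = (12 - 9)/(33 - 4) ≡ 3/29 mod 41. 29⁻¹ ≡ 17 (mod 41), so λ ≡ 10.
  x = λ² - 4 - 33 = 100 - 37 ≡ 22; y = λ·(4 - 22) - 9 ≡ 16. → (22, 16)

(22, 16)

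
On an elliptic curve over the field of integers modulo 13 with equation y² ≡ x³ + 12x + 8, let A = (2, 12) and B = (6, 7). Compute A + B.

(2, 12) + (6, 7). λ = (7 - 12)/(6 - 2) ≡ 8/4 mod 13. 4⁻¹ ≡ 10 (mod 13), so λ ≡ 2.
  x = λ² - 2 - 6 = 4 - 8 ≡ 9; y = λ·(2 - 9) - 12 ≡ 0. → (9, 0)

(9, 0)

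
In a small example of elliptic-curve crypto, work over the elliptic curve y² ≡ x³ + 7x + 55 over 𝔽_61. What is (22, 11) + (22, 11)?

(26, 1)

tangent at (22, 11): λ = (3·22² + 7)/(2·11) ≡ 56/22. 22⁻¹ ≡ 25 (mod 61), so λ ≡ 56·25 ≡ 58.
  x = λ² - 22 - 22 = 3364 - 44 ≡ 26; y = λ·(22 - 26) - 11 ≡ 1. → (26, 1)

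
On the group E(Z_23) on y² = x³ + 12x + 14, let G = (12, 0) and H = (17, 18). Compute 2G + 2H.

First 2G:
Repeated addition: build up to 2G.
2G: (12, 0) + (12, 0): same x and y₁ ≡ -y₂, so the sum is O.
2G = O.
Next 2H:
Repeated addition: build up to 2H.
2H: tangent at (17, 18): λ = (3·17² + 12)/(2·18) ≡ 5/13. 13⁻¹ ≡ 16 (mod 23), so λ ≡ 5·16 ≡ 11.
  x = λ² - 17 - 17 = 121 - 34 ≡ 18; y = λ·(17 - 18) - 18 ≡ 17. → (18, 17)
2H = (18, 17).
Finally 2G + 2H:
O + (18, 17) = (18, 17) (identity).

(18, 17)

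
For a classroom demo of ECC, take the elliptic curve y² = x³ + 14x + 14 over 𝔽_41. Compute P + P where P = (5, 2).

tangent at (5, 2): λ = (3·5² + 14)/(2·2) ≡ 7/4. 4⁻¹ ≡ 31 (mod 41) since 4·31 = 124 ≡ 1, so λ ≡ 7·31 ≡ 12.
  x = λ² - 5 - 5 = 144 - 10 ≡ 11; y = λ·(5 - 11) - 2 ≡ 8. → (11, 8)

(11, 8)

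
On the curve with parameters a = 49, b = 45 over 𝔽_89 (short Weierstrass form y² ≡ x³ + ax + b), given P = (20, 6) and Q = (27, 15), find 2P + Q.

First 2P:
Repeated addition: build up to 2P.
2P: tangent at (20, 6): λ = (3·20² + 49)/(2·6) ≡ 3/12. 12⁻¹ ≡ 52 (mod 89), so λ ≡ 3·52 ≡ 67.
  x = λ² - 20 - 20 = 4489 - 40 ≡ 88; y = λ·(20 - 88) - 6 ≡ 66. → (88, 66)
2P = (88, 66).
Finally 2P + Q:
(88, 66) + (27, 15). λ = (15 - 66)/(27 - 88) ≡ 38/28 mod 89. 28⁻¹ ≡ 35 (mod 89), so λ ≡ 84.
  x = λ² - 88 - 27 = 7056 - 115 ≡ 88; y = λ·(88 - 88) - 66 ≡ 23. → (88, 23)

(88, 23)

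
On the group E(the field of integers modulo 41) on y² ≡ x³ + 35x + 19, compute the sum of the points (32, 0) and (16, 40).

(30, 36)

(32, 0) + (16, 40). λ = (40 - 0)/(16 - 32) ≡ 40/25 mod 41. 25⁻¹ ≡ 23 (mod 41), so λ ≡ 18.
  x = λ² - 32 - 16 = 324 - 48 ≡ 30; y = λ·(32 - 30) - 0 ≡ 36. → (30, 36)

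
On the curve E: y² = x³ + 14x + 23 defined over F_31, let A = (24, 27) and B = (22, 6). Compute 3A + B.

First 3A:
Repeated addition: build up to 3A.
2A: tangent at (24, 27): λ = (3·24² + 14)/(2·27) ≡ 6/23. 23⁻¹ ≡ 27 (mod 31), so λ ≡ 6·27 ≡ 7.
  x = λ² - 24 - 24 = 49 - 48 ≡ 1; y = λ·(24 - 1) - 27 ≡ 10. → (1, 10)
3A: (1, 10) + (24, 27). λ = (27 - 10)/(24 - 1) ≡ 17/23 mod 31. 23⁻¹ ≡ 27 (mod 31) since 23·27 = 621 ≡ 1, so λ ≡ 25.
  x = λ² - 1 - 24 = 625 - 25 ≡ 11; y = λ·(1 - 11) - 10 ≡ 19. → (11, 19)
3A = (11, 19).
Finally 3A + B:
(11, 19) + (22, 6). λ = (6 - 19)/(22 - 11) ≡ 18/11 mod 31. 11⁻¹ ≡ 17 (mod 31), so λ ≡ 27.
  x = λ² - 11 - 22 = 729 - 33 ≡ 14; y = λ·(11 - 14) - 19 ≡ 24. → (14, 24)

(14, 24)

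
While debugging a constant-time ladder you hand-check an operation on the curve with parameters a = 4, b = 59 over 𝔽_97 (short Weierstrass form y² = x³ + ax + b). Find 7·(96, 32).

Write G = (96, 32).
Double-and-add on 7 = (111)₂. Start with G = (96, 32) for the leading 1-bit.
double: tangent at (96, 32): λ = (3·96² + 4)/(2·32) ≡ 7/64. 64⁻¹ ≡ 47 (mod 97), so λ ≡ 7·47 ≡ 38.
  x = λ² - 96 - 96 = 1444 - 192 ≡ 88; y = λ·(96 - 88) - 32 ≡ 78. → (88, 78)
add G: (88, 78) + (96, 32). λ = (32 - 78)/(96 - 88) ≡ 51/8 mod 97. 8⁻¹ ≡ 85 (mod 97) since 8·85 = 680 ≡ 1, so λ ≡ 67.
  x = λ² - 88 - 96 = 4489 - 184 ≡ 37; y = λ·(88 - 37) - 78 ≡ 41. → (37, 41)
double: tangent at (37, 41): λ = (3·37² + 4)/(2·41) ≡ 37/82. 82⁻¹ ≡ 84 (mod 97), so λ ≡ 37·84 ≡ 4.
  x = λ² - 37 - 37 = 16 - 74 ≡ 39; y = λ·(37 - 39) - 41 ≡ 48. → (39, 48)
add G: (39, 48) + (96, 32). λ = (32 - 48)/(96 - 39) ≡ 81/57 mod 97. 57⁻¹ ≡ 80 (mod 97) since 57·80 = 4560 ≡ 1, so λ ≡ 78.
  x = λ² - 39 - 96 = 6084 - 135 ≡ 32; y = λ·(39 - 32) - 48 ≡ 13. → (32, 13)

(32, 13)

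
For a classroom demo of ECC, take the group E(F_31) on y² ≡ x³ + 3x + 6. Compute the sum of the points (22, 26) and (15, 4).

(22, 26) + (15, 4). λ = (4 - 26)/(15 - 22) ≡ 9/24 mod 31. 24⁻¹ ≡ 22 (mod 31), so λ ≡ 12.
  x = λ² - 22 - 15 = 144 - 37 ≡ 14; y = λ·(22 - 14) - 26 ≡ 8. → (14, 8)

(14, 8)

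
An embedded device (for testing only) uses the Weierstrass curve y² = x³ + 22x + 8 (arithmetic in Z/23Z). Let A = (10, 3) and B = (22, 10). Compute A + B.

(3, 3)

(10, 3) + (22, 10). λ = (10 - 3)/(22 - 10) ≡ 7/12 mod 23. 12⁻¹ ≡ 2 (mod 23) since 12·2 = 24 ≡ 1, so λ ≡ 14.
  x = λ² - 10 - 22 = 196 - 32 ≡ 3; y = λ·(10 - 3) - 3 ≡ 3. → (3, 3)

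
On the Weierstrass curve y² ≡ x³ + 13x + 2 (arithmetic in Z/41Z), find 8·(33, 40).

Write P = (33, 40).
Double-and-add on 8 = (1000)₂. Start with P = (33, 40) for the leading 1-bit.
double: tangent at (33, 40): λ = (3·33² + 13)/(2·40) ≡ 0/39. 39⁻¹ ≡ 20 (mod 41), so λ ≡ 0·20 ≡ 0.
  x = λ² - 33 - 33 = 0 - 66 ≡ 16; y = λ·(33 - 16) - 40 ≡ 1. → (16, 1)
double: tangent at (16, 1): λ = (3·16² + 13)/(2·1) ≡ 2/2. 2⁻¹ ≡ 21 (mod 41), so λ ≡ 2·21 ≡ 1.
  x = λ² - 16 - 16 = 1 - 32 ≡ 10; y = λ·(16 - 10) - 1 ≡ 5. → (10, 5)
double: tangent at (10, 5): λ = (3·10² + 13)/(2·5) ≡ 26/10. 10⁻¹ ≡ 37 (mod 41), so λ ≡ 26·37 ≡ 19.
  x = λ² - 10 - 10 = 361 - 20 ≡ 13; y = λ·(10 - 13) - 5 ≡ 20. → (13, 20)

(13, 20)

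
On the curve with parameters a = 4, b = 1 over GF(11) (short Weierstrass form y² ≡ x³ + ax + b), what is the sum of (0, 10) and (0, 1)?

The two points share x = 0 and their y-coordinates satisfy 10 + 1 ≡ 0 (mod 11), so they are inverses. Their sum is O.

O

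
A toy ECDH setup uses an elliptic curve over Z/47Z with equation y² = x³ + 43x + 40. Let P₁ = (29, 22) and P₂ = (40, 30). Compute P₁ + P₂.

(29, 22) + (40, 30). λ = (30 - 22)/(40 - 29) ≡ 8/11 mod 47. 11⁻¹ ≡ 30 (mod 47) since 11·30 = 330 ≡ 1, so λ ≡ 5.
  x = λ² - 29 - 40 = 25 - 69 ≡ 3; y = λ·(29 - 3) - 22 ≡ 14. → (3, 14)

(3, 14)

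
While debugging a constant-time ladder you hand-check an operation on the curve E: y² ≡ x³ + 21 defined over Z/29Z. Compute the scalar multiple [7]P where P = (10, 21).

Repeated addition: build up to 7P.
2P: tangent at (10, 21): λ = (3·10² + 0)/(2·21) ≡ 10/13. 13⁻¹ ≡ 9 (mod 29), so λ ≡ 10·9 ≡ 3.
  x = λ² - 10 - 10 = 9 - 20 ≡ 18; y = λ·(10 - 18) - 21 ≡ 13. → (18, 13)
3P: (18, 13) + (10, 21). λ = (21 - 13)/(10 - 18) ≡ 8/21 mod 29. 21⁻¹ ≡ 18 (mod 29) since 21·18 = 378 ≡ 1, so λ ≡ 28.
  x = λ² - 18 - 10 = 784 - 28 ≡ 2; y = λ·(18 - 2) - 13 ≡ 0. → (2, 0)
4P: (2, 0) + (10, 21). λ = (21 - 0)/(10 - 2) ≡ 21/8 mod 29. 8⁻¹ ≡ 11 (mod 29), so λ ≡ 28.
  x = λ² - 2 - 10 = 784 - 12 ≡ 18; y = λ·(2 - 18) - 0 ≡ 16. → (18, 16)
5P: (18, 16) + (10, 21). λ = (21 - 16)/(10 - 18) ≡ 5/21 mod 29. 21⁻¹ ≡ 18 (mod 29), so λ ≡ 3.
  x = λ² - 18 - 10 = 9 - 28 ≡ 10; y = λ·(18 - 10) - 16 ≡ 8. → (10, 8)
6P: (10, 8) + (10, 21): same x and y₁ ≡ -y₂, so the sum is the point at infinity.
7P: the point at infinity + (10, 21) = (10, 21) (identity).

(10, 21)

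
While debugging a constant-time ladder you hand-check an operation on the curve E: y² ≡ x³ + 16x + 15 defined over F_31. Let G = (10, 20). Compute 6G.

Double-and-add on 6 = (110)₂. Start with G = (10, 20) for the leading 1-bit.
double: tangent at (10, 20): λ = (3·10² + 16)/(2·20) ≡ 6/9. 9⁻¹ ≡ 7 (mod 31) since 9·7 = 63 ≡ 1, so λ ≡ 6·7 ≡ 11.
  x = λ² - 10 - 10 = 121 - 20 ≡ 8; y = λ·(10 - 8) - 20 ≡ 2. → (8, 2)
add G: (8, 2) + (10, 20). λ = (20 - 2)/(10 - 8) ≡ 18/2 mod 31. 2⁻¹ ≡ 16 (mod 31), so λ ≡ 9.
  x = λ² - 8 - 10 = 81 - 18 ≡ 1; y = λ·(8 - 1) - 2 ≡ 30. → (1, 30)
double: tangent at (1, 30): λ = (3·1² + 16)/(2·30) ≡ 19/29. 29⁻¹ ≡ 15 (mod 31) since 29·15 = 435 ≡ 1, so λ ≡ 19·15 ≡ 6.
  x = λ² - 1 - 1 = 36 - 2 ≡ 3; y = λ·(1 - 3) - 30 ≡ 20. → (3, 20)

(3, 20)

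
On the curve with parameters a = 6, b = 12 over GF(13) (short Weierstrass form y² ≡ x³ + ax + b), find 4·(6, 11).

Write Q = (6, 11).
Double-and-add on 4 = (100)₂. Start with Q = (6, 11) for the leading 1-bit.
double: tangent at (6, 11): λ = (3·6² + 6)/(2·11) ≡ 10/9. 9⁻¹ ≡ 3 (mod 13), so λ ≡ 10·3 ≡ 4.
  x = λ² - 6 - 6 = 16 - 12 ≡ 4; y = λ·(6 - 4) - 11 ≡ 10. → (4, 10)
double: tangent at (4, 10): λ = (3·4² + 6)/(2·10) ≡ 2/7. 7⁻¹ ≡ 2 (mod 13), so λ ≡ 2·2 ≡ 4.
  x = λ² - 4 - 4 = 16 - 8 ≡ 8; y = λ·(4 - 8) - 10 ≡ 0. → (8, 0)

(8, 0)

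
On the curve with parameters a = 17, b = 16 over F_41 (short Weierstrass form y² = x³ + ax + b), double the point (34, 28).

(14, 13)

tangent at (34, 28): λ = (3·34² + 17)/(2·28) ≡ 0/15. 15⁻¹ ≡ 11 (mod 41) since 15·11 = 165 ≡ 1, so λ ≡ 0·11 ≡ 0.
  x = λ² - 34 - 34 = 0 - 68 ≡ 14; y = λ·(34 - 14) - 28 ≡ 13. → (14, 13)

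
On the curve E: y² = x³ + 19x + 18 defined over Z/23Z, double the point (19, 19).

tangent at (19, 19): λ = (3·19² + 19)/(2·19) ≡ 21/15. 15⁻¹ ≡ 20 (mod 23), so λ ≡ 21·20 ≡ 6.
  x = λ² - 19 - 19 = 36 - 38 ≡ 21; y = λ·(19 - 21) - 19 ≡ 15. → (21, 15)

(21, 15)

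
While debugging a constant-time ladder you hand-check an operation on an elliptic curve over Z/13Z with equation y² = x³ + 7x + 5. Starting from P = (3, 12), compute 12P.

Repeated addition: build up to 12P.
2P: tangent at (3, 12): λ = (3·3² + 7)/(2·12) ≡ 8/11. 11⁻¹ ≡ 6 (mod 13), so λ ≡ 8·6 ≡ 9.
  x = λ² - 3 - 3 = 81 - 6 ≡ 10; y = λ·(3 - 10) - 12 ≡ 3. → (10, 3)
3P: (10, 3) + (3, 12). λ = (12 - 3)/(3 - 10) ≡ 9/6 mod 13. 6⁻¹ ≡ 11 (mod 13), so λ ≡ 8.
  x = λ² - 10 - 3 = 64 - 13 ≡ 12; y = λ·(10 - 12) - 3 ≡ 7. → (12, 7)
4P: (12, 7) + (3, 12). λ = (12 - 7)/(3 - 12) ≡ 5/4 mod 13. 4⁻¹ ≡ 10 (mod 13), so λ ≡ 11.
  x = λ² - 12 - 3 = 121 - 15 ≡ 2; y = λ·(12 - 2) - 7 ≡ 12. → (2, 12)
5P: (2, 12) + (3, 12). λ = (12 - 12)/(3 - 2) ≡ 0/1 mod 13. 1⁻¹ ≡ 1 (mod 13), so λ ≡ 0.
  x = λ² - 2 - 3 = 0 - 5 ≡ 8; y = λ·(2 - 8) - 12 ≡ 1. → (8, 1)
6P: (8, 1) + (3, 12). λ = (12 - 1)/(3 - 8) ≡ 11/8 mod 13. 8⁻¹ ≡ 5 (mod 13) since 8·5 = 40 ≡ 1, so λ ≡ 3.
  x = λ² - 8 - 3 = 9 - 11 ≡ 11; y = λ·(8 - 11) - 1 ≡ 3. → (11, 3)
7P: (11, 3) + (3, 12). λ = (12 - 3)/(3 - 11) ≡ 9/5 mod 13. 5⁻¹ ≡ 8 (mod 13), so λ ≡ 7.
  x = λ² - 11 - 3 = 49 - 14 ≡ 9; y = λ·(11 - 9) - 3 ≡ 11. → (9, 11)
8P: (9, 11) + (3, 12). λ = (12 - 11)/(3 - 9) ≡ 1/7 mod 13. 7⁻¹ ≡ 2 (mod 13), so λ ≡ 2.
  x = λ² - 9 - 3 = 4 - 12 ≡ 5; y = λ·(9 - 5) - 11 ≡ 10. → (5, 10)
9P: (5, 10) + (3, 12). λ = (12 - 10)/(3 - 5) ≡ 2/11 mod 13. 11⁻¹ ≡ 6 (mod 13) since 11·6 = 66 ≡ 1, so λ ≡ 12.
  x = λ² - 5 - 3 = 144 - 8 ≡ 6; y = λ·(5 - 6) - 10 ≡ 4. → (6, 4)
10P: (6, 4) + (3, 12). λ = (12 - 4)/(3 - 6) ≡ 8/10 mod 13. 10⁻¹ ≡ 4 (mod 13) since 10·4 = 40 ≡ 1, so λ ≡ 6.
  x = λ² - 6 - 3 = 36 - 9 ≡ 1; y = λ·(6 - 1) - 4 ≡ 0. → (1, 0)
11P: (1, 0) + (3, 12). λ = (12 - 0)/(3 - 1) ≡ 12/2 mod 13. 2⁻¹ ≡ 7 (mod 13), so λ ≡ 6.
  x = λ² - 1 - 3 = 36 - 4 ≡ 6; y = λ·(1 - 6) - 0 ≡ 9. → (6, 9)
12P: (6, 9) + (3, 12). λ = (12 - 9)/(3 - 6) ≡ 3/10 mod 13. 10⁻¹ ≡ 4 (mod 13) since 10·4 = 40 ≡ 1, so λ ≡ 12.
  x = λ² - 6 - 3 = 144 - 9 ≡ 5; y = λ·(6 - 5) - 9 ≡ 3. → (5, 3)

(5, 3)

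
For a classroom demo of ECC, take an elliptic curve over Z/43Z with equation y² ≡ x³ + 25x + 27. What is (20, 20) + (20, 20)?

tangent at (20, 20): λ = (3·20² + 25)/(2·20) ≡ 21/40. 40⁻¹ ≡ 14 (mod 43), so λ ≡ 21·14 ≡ 36.
  x = λ² - 20 - 20 = 1296 - 40 ≡ 9; y = λ·(20 - 9) - 20 ≡ 32. → (9, 32)

(9, 32)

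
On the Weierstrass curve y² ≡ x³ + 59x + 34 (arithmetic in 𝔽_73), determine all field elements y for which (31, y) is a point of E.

x³ + 59x + 34 = 31654 ≡ 45 (mod 73).
45 is a non-residue mod 73; no y exists.

none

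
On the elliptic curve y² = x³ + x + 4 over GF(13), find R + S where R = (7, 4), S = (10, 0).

(5, 2)

(7, 4) + (10, 0). λ = (0 - 4)/(10 - 7) ≡ 9/3 mod 13. 3⁻¹ ≡ 9 (mod 13), so λ ≡ 3.
  x = λ² - 7 - 10 = 9 - 17 ≡ 5; y = λ·(7 - 5) - 4 ≡ 2. → (5, 2)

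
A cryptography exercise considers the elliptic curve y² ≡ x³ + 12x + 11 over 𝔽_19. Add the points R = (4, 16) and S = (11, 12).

(4, 16) + (11, 12). λ = (12 - 16)/(11 - 4) ≡ 15/7 mod 19. 7⁻¹ ≡ 11 (mod 19) since 7·11 = 77 ≡ 1, so λ ≡ 13.
  x = λ² - 4 - 11 = 169 - 15 ≡ 2; y = λ·(4 - 2) - 16 ≡ 10. → (2, 10)

(2, 10)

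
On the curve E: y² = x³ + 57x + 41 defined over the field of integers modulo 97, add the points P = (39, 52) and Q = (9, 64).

(39, 52) + (9, 64). λ = (64 - 52)/(9 - 39) ≡ 12/67 mod 97. 67⁻¹ ≡ 42 (mod 97) since 67·42 = 2814 ≡ 1, so λ ≡ 19.
  x = λ² - 39 - 9 = 361 - 48 ≡ 22; y = λ·(39 - 22) - 52 ≡ 77. → (22, 77)

(22, 77)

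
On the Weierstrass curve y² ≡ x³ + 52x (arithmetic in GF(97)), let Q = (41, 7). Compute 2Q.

tangent at (41, 7): λ = (3·41² + 52)/(2·7) ≡ 51/14. 14⁻¹ ≡ 7 (mod 97), so λ ≡ 51·7 ≡ 66.
  x = λ² - 41 - 41 = 4356 - 82 ≡ 6; y = λ·(41 - 6) - 7 ≡ 72. → (6, 72)

(6, 72)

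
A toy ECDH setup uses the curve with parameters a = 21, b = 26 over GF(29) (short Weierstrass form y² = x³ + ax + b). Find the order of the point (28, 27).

9

2P: tangent at (28, 27): λ = (3·28² + 21)/(2·27) ≡ 24/25. 25⁻¹ ≡ 7 (mod 29) since 25·7 = 175 ≡ 1, so λ ≡ 24·7 ≡ 23.
  x = λ² - 28 - 28 = 529 - 56 ≡ 9; y = λ·(28 - 9) - 27 ≡ 4. → (9, 4)
3P: (9, 4) + (28, 27). λ = (27 - 4)/(28 - 9) ≡ 23/19 mod 29. 19⁻¹ ≡ 26 (mod 29), so λ ≡ 18.
  x = λ² - 9 - 28 = 324 - 37 ≡ 26; y = λ·(9 - 26) - 4 ≡ 9. → (26, 9)
4P: (26, 9) + (28, 27). λ = (27 - 9)/(28 - 26) ≡ 18/2 mod 29. 2⁻¹ ≡ 15 (mod 29) since 2·15 = 30 ≡ 1, so λ ≡ 9.
  x = λ² - 26 - 28 = 81 - 54 ≡ 27; y = λ·(26 - 27) - 9 ≡ 11. → (27, 11)
5P: (27, 11) + (28, 27). λ = (27 - 11)/(28 - 27) ≡ 16/1 mod 29. 1⁻¹ ≡ 1 (mod 29), so λ ≡ 16.
  x = λ² - 27 - 28 = 256 - 55 ≡ 27; y = λ·(27 - 27) - 11 ≡ 18. → (27, 18)
6P: (27, 18) + (28, 27). λ = (27 - 18)/(28 - 27) ≡ 9/1 mod 29. 1⁻¹ ≡ 1 (mod 29), so λ ≡ 9.
  x = λ² - 27 - 28 = 81 - 55 ≡ 26; y = λ·(27 - 26) - 18 ≡ 20. → (26, 20)
7P: (26, 20) + (28, 27). λ = (27 - 20)/(28 - 26) ≡ 7/2 mod 29. 2⁻¹ ≡ 15 (mod 29) since 2·15 = 30 ≡ 1, so λ ≡ 18.
  x = λ² - 26 - 28 = 324 - 54 ≡ 9; y = λ·(26 - 9) - 20 ≡ 25. → (9, 25)
8P: (9, 25) + (28, 27). λ = (27 - 25)/(28 - 9) ≡ 2/19 mod 29. 19⁻¹ ≡ 26 (mod 29), so λ ≡ 23.
  x = λ² - 9 - 28 = 529 - 37 ≡ 28; y = λ·(9 - 28) - 25 ≡ 2. → (28, 2)
9P: (28, 2) + (28, 27): same x and y₁ ≡ -y₂, so the sum is O.
9P = O, so the order is 9.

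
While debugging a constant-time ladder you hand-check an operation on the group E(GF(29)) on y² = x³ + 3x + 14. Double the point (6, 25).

tangent at (6, 25): λ = (3·6² + 3)/(2·25) ≡ 24/21. 21⁻¹ ≡ 18 (mod 29) since 21·18 = 378 ≡ 1, so λ ≡ 24·18 ≡ 26.
  x = λ² - 6 - 6 = 676 - 12 ≡ 26; y = λ·(6 - 26) - 25 ≡ 6. → (26, 6)

(26, 6)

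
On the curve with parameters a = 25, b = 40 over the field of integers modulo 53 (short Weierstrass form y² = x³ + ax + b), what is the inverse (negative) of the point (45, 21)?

(45, 32)

-(45, 21) = (45, -21 mod 53) = (45, 32).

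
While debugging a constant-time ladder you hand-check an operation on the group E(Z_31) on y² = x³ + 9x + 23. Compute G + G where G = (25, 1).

tangent at (25, 1): λ = (3·25² + 9)/(2·1) ≡ 24/2. 2⁻¹ ≡ 16 (mod 31) since 2·16 = 32 ≡ 1, so λ ≡ 24·16 ≡ 12.
  x = λ² - 25 - 25 = 144 - 50 ≡ 1; y = λ·(25 - 1) - 1 ≡ 8. → (1, 8)

(1, 8)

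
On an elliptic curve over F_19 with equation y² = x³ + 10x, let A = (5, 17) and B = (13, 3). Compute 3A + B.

First 3A:
Repeated addition: build up to 3A.
2A: tangent at (5, 17): λ = (3·5² + 10)/(2·17) ≡ 9/15. 15⁻¹ ≡ 14 (mod 19), so λ ≡ 9·14 ≡ 12.
  x = λ² - 5 - 5 = 144 - 10 ≡ 1; y = λ·(5 - 1) - 17 ≡ 12. → (1, 12)
3A: (1, 12) + (5, 17). λ = (17 - 12)/(5 - 1) ≡ 5/4 mod 19. 4⁻¹ ≡ 5 (mod 19), so λ ≡ 6.
  x = λ² - 1 - 5 = 36 - 6 ≡ 11; y = λ·(1 - 11) - 12 ≡ 4. → (11, 4)
3A = (11, 4).
Finally 3A + B:
(11, 4) + (13, 3). λ = (3 - 4)/(13 - 11) ≡ 18/2 mod 19. 2⁻¹ ≡ 10 (mod 19), so λ ≡ 9.
  x = λ² - 11 - 13 = 81 - 24 ≡ 0; y = λ·(11 - 0) - 4 ≡ 0. → (0, 0)

(0, 0)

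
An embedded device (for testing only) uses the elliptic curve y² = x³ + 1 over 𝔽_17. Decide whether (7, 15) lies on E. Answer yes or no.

y² = 15² ≡ 4; x³ + 0x + 1 = 344 ≡ 4 (mod 17). 4 = 4.

yes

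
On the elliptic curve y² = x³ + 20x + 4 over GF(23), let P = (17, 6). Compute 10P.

Double-and-add on 10 = (1010)₂. Start with P = (17, 6) for the leading 1-bit.
double: tangent at (17, 6): λ = (3·17² + 20)/(2·6) ≡ 13/12. 12⁻¹ ≡ 2 (mod 23), so λ ≡ 13·2 ≡ 3.
  x = λ² - 17 - 17 = 9 - 34 ≡ 21; y = λ·(17 - 21) - 6 ≡ 5. → (21, 5)
double: tangent at (21, 5): λ = (3·21² + 20)/(2·5) ≡ 9/10. 10⁻¹ ≡ 7 (mod 23) since 10·7 = 70 ≡ 1, so λ ≡ 9·7 ≡ 17.
  x = λ² - 21 - 21 = 289 - 42 ≡ 17; y = λ·(21 - 17) - 5 ≡ 17. → (17, 17)
add P: (17, 17) + (17, 6): same x and y₁ ≡ -y₂, so the sum is O.
double: O + O = O (identity).

O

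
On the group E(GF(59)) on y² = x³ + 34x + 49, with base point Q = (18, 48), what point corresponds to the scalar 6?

(36, 32)

Double-and-add on 6 = (110)₂. Start with Q = (18, 48) for the leading 1-bit.
double: tangent at (18, 48): λ = (3·18² + 34)/(2·48) ≡ 3/37. 37⁻¹ ≡ 8 (mod 59) since 37·8 = 296 ≡ 1, so λ ≡ 3·8 ≡ 24.
  x = λ² - 18 - 18 = 576 - 36 ≡ 9; y = λ·(18 - 9) - 48 ≡ 50. → (9, 50)
add Q: (9, 50) + (18, 48). λ = (48 - 50)/(18 - 9) ≡ 57/9 mod 59. 9⁻¹ ≡ 46 (mod 59), so λ ≡ 26.
  x = λ² - 9 - 18 = 676 - 27 ≡ 0; y = λ·(9 - 0) - 50 ≡ 7. → (0, 7)
double: tangent at (0, 7): λ = (3·0² + 34)/(2·7) ≡ 34/14. 14⁻¹ ≡ 38 (mod 59), so λ ≡ 34·38 ≡ 53.
  x = λ² - 0 - 0 = 2809 - 0 ≡ 36; y = λ·(0 - 36) - 7 ≡ 32. → (36, 32)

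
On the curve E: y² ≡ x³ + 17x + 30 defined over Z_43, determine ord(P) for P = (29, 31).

2P: tangent at (29, 31): λ = (3·29² + 17)/(2·31) ≡ 3/19. 19⁻¹ ≡ 34 (mod 43), so λ ≡ 3·34 ≡ 16.
  x = λ² - 29 - 29 = 256 - 58 ≡ 26; y = λ·(29 - 26) - 31 ≡ 17. → (26, 17)
3P: (26, 17) + (29, 31). λ = (31 - 17)/(29 - 26) ≡ 14/3 mod 43. 3⁻¹ ≡ 29 (mod 43) since 3·29 = 87 ≡ 1, so λ ≡ 19.
  x = λ² - 26 - 29 = 361 - 55 ≡ 5; y = λ·(26 - 5) - 17 ≡ 38. → (5, 38)
4P: (5, 38) + (29, 31). λ = (31 - 38)/(29 - 5) ≡ 36/24 mod 43. 24⁻¹ ≡ 9 (mod 43), so λ ≡ 23.
  x = λ² - 5 - 29 = 529 - 34 ≡ 22; y = λ·(5 - 22) - 38 ≡ 1. → (22, 1)
5P: (22, 1) + (29, 31). λ = (31 - 1)/(29 - 22) ≡ 30/7 mod 43. 7⁻¹ ≡ 37 (mod 43), so λ ≡ 35.
  x = λ² - 22 - 29 = 1225 - 51 ≡ 13; y = λ·(22 - 13) - 1 ≡ 13. → (13, 13)
6P: (13, 13) + (29, 31). λ = (31 - 13)/(29 - 13) ≡ 18/16 mod 43. 16⁻¹ ≡ 35 (mod 43) since 16·35 = 560 ≡ 1, so λ ≡ 28.
  x = λ² - 13 - 29 = 784 - 42 ≡ 11; y = λ·(13 - 11) - 13 ≡ 0. → (11, 0)
7P: (11, 0) + (29, 31). λ = (31 - 0)/(29 - 11) ≡ 31/18 mod 43. 18⁻¹ ≡ 12 (mod 43) since 18·12 = 216 ≡ 1, so λ ≡ 28.
  x = λ² - 11 - 29 = 784 - 40 ≡ 13; y = λ·(11 - 13) - 0 ≡ 30. → (13, 30)
8P: (13, 30) + (29, 31). λ = (31 - 30)/(29 - 13) ≡ 1/16 mod 43. 16⁻¹ ≡ 35 (mod 43) since 16·35 = 560 ≡ 1, so λ ≡ 35.
  x = λ² - 13 - 29 = 1225 - 42 ≡ 22; y = λ·(13 - 22) - 30 ≡ 42. → (22, 42)
9P: (22, 42) + (29, 31). λ = (31 - 42)/(29 - 22) ≡ 32/7 mod 43. 7⁻¹ ≡ 37 (mod 43), so λ ≡ 23.
  x = λ² - 22 - 29 = 529 - 51 ≡ 5; y = λ·(22 - 5) - 42 ≡ 5. → (5, 5)
10P: (5, 5) + (29, 31). λ = (31 - 5)/(29 - 5) ≡ 26/24 mod 43. 24⁻¹ ≡ 9 (mod 43) since 24·9 = 216 ≡ 1, so λ ≡ 19.
  x = λ² - 5 - 29 = 361 - 34 ≡ 26; y = λ·(5 - 26) - 5 ≡ 26. → (26, 26)
11P: (26, 26) + (29, 31). λ = (31 - 26)/(29 - 26) ≡ 5/3 mod 43. 3⁻¹ ≡ 29 (mod 43) since 3·29 = 87 ≡ 1, so λ ≡ 16.
  x = λ² - 26 - 29 = 256 - 55 ≡ 29; y = λ·(26 - 29) - 26 ≡ 12. → (29, 12)
12P: (29, 12) + (29, 31): same x and y₁ ≡ -y₂, so the sum is O.
12P = O, so the order is 12.

12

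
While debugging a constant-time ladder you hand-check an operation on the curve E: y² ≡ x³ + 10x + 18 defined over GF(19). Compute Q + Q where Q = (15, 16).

(17, 16)

tangent at (15, 16): λ = (3·15² + 10)/(2·16) ≡ 1/13. 13⁻¹ ≡ 3 (mod 19), so λ ≡ 1·3 ≡ 3.
  x = λ² - 15 - 15 = 9 - 30 ≡ 17; y = λ·(15 - 17) - 16 ≡ 16. → (17, 16)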